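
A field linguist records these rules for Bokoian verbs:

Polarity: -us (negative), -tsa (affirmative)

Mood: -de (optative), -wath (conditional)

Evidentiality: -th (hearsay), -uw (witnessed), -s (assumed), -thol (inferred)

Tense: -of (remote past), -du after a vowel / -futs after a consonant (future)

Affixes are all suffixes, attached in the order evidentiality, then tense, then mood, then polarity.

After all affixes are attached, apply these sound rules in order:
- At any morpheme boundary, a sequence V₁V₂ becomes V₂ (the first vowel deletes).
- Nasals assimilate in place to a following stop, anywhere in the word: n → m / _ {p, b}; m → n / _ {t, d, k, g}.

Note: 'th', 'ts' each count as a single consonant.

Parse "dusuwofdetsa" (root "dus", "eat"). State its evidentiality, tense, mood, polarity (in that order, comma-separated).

Segment: dus-uw-of-de-tsa.
evidentiality: -uw → witnessed.
tense: -of → remote past.
mood: -de → optative.
polarity: -tsa → affirmative.

witnessed, remote past, optative, affirmative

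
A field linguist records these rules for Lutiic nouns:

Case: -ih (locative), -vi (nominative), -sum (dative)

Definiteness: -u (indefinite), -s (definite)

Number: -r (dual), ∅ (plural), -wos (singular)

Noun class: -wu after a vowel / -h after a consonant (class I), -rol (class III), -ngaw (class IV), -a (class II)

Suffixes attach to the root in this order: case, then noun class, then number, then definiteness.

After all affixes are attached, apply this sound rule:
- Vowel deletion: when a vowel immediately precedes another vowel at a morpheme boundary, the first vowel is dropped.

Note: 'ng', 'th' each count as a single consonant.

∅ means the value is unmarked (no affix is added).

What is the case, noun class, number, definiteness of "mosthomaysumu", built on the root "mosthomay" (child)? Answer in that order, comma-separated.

dative, class II, plural, indefinite

Segment: mosthomay-sum-a-u.
case: -sum → dative.
noun class: -a → class II.
number: ∅ → plural.
definiteness: -u → indefinite.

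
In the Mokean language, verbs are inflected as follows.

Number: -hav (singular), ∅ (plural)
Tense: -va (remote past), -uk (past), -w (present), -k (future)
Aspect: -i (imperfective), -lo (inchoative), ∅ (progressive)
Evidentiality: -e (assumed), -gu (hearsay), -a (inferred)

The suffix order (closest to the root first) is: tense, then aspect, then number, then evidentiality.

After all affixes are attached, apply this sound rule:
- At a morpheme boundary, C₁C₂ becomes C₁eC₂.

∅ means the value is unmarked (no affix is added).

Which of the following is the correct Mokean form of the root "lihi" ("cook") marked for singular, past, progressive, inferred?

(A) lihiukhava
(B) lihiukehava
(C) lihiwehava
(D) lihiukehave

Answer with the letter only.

B

Attach tense past -uk → lihiuk.
aspect = progressive: zero marking, form stays lihiuk.
Attach number singular -hav → lihiukhav.
Attach evidentiality inferred -a → lihiukhava.
Apply epenthesis: lihiukhava → lihiukehava.
So the correct form is lihiukehava, option (B).
(C) lihiwehava is wrong: it uses present instead of past for tense.
(D) lihiukehave is wrong: it uses assumed instead of inferred for evidentiality.
(A) lihiukhava is wrong: it fails to apply the sound rule(s).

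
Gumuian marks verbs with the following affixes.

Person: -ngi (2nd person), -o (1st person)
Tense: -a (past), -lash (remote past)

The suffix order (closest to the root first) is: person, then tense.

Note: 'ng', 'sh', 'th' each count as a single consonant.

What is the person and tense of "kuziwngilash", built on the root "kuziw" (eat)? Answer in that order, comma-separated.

Segment: kuziw-ngi-lash.
person: -ngi → 2nd person.
tense: -lash → remote past.

2nd person, remote past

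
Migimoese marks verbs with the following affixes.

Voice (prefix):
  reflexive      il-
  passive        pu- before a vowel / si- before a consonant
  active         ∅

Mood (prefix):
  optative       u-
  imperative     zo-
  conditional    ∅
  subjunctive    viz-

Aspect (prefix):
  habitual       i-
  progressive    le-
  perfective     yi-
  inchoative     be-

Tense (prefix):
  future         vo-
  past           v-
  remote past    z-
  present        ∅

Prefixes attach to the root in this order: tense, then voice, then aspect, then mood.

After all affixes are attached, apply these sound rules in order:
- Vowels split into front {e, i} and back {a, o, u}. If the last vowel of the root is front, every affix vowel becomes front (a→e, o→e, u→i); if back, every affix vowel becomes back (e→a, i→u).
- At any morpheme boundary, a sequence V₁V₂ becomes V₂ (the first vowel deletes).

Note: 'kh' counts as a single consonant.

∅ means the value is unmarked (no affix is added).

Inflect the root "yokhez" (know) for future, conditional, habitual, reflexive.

ilveyokhez

Attach tense future vo- → voyokhez.
Attach voice reflexive il- → ilvoyokhez.
Attach aspect habitual i- → iilvoyokhez.
mood = conditional: zero marking, form stays iilvoyokhez.
Apply vowel harmony: iilvoyokhez → iilveyokhez.
Apply vowel deletion: iilveyokhez → ilveyokhez.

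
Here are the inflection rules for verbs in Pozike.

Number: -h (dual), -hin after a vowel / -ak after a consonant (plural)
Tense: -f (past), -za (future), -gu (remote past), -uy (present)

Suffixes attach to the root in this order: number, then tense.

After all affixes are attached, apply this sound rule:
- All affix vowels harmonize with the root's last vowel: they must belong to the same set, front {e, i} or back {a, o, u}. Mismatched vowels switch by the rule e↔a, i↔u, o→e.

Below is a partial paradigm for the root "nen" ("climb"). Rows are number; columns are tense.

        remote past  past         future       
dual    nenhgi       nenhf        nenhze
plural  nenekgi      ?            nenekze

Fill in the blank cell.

Attach number plural -ak (after consonant 'n') → nenak.
Attach tense past -f → nenakf.
Apply vowel harmony: nenakf → nenekf.

nenekf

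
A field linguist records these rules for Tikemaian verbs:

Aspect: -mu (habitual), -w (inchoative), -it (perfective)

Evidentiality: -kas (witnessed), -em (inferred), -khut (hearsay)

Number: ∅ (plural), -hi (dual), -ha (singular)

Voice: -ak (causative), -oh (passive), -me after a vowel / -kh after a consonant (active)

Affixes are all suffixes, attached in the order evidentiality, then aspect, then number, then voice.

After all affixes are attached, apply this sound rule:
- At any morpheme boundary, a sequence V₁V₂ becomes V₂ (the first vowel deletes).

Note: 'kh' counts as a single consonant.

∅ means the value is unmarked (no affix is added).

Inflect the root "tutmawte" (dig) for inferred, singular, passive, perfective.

tutmawtemithoh

Attach evidentiality inferred -em → tutmawteem.
Attach aspect perfective -it → tutmawteemit.
Attach number singular -ha → tutmawteemitha.
Attach voice passive -oh → tutmawteemithaoh.
Apply vowel deletion: tutmawteemithaoh → tutmawtemithoh.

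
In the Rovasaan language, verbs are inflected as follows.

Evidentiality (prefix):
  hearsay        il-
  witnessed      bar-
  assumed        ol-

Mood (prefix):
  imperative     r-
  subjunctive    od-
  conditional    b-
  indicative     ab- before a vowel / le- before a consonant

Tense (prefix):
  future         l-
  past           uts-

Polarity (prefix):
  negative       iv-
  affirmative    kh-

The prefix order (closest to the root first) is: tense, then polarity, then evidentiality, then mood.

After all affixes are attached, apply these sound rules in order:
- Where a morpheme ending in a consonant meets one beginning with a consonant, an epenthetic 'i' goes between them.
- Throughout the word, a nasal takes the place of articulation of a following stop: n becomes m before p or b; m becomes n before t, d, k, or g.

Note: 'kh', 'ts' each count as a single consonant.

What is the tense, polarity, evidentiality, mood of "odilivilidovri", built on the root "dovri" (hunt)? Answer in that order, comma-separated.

future, negative, hearsay, subjunctive

Segment: od-il-iv-l-dovri.
tense: l- → future.
polarity: iv- → negative.
evidentiality: il- → hearsay.
mood: od- → subjunctive.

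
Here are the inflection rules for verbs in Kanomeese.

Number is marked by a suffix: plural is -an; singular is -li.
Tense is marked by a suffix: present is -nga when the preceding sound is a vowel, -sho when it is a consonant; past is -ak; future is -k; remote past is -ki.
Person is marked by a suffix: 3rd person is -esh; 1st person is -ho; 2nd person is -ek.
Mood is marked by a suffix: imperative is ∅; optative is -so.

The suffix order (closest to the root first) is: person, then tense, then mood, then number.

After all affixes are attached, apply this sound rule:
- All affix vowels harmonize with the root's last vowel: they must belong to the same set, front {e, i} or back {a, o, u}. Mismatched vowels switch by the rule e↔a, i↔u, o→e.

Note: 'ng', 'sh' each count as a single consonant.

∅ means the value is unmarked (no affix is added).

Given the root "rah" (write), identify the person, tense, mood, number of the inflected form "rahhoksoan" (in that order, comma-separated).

1st person, future, optative, plural

Segment: rah-ho-k-so-an.
person: -ho → 1st person.
tense: -k → future.
mood: -so → optative.
number: -an → plural.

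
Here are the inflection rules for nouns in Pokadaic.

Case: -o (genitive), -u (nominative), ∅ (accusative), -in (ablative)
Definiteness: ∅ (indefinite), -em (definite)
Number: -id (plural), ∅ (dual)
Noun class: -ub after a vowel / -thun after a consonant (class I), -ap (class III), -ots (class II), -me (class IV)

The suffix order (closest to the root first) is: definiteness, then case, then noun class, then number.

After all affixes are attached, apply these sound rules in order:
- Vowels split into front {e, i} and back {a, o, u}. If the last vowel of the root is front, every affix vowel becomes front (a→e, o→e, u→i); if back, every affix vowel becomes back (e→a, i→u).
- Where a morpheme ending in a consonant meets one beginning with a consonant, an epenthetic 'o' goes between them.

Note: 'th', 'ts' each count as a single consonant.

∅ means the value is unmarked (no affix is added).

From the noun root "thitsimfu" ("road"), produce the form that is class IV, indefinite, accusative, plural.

definiteness = indefinite: zero marking, form stays thitsimfu.
case = accusative: zero marking, form stays thitsimfu.
Attach noun class class IV -me → thitsimfume.
Attach number plural -id → thitsimfumeid.
Apply vowel harmony: thitsimfumeid → thitsimfumaud.
Epenthesis: no change.

thitsimfumaud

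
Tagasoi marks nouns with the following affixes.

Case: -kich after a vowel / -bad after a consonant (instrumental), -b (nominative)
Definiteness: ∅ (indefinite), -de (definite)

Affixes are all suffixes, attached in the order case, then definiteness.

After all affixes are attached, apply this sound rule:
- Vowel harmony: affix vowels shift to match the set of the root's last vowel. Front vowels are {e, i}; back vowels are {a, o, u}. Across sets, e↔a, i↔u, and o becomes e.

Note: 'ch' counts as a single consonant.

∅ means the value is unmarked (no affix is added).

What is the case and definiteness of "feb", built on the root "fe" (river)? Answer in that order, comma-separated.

Segment: fe-b.
case: -b → nominative.
definiteness: ∅ → indefinite.

nominative, indefinite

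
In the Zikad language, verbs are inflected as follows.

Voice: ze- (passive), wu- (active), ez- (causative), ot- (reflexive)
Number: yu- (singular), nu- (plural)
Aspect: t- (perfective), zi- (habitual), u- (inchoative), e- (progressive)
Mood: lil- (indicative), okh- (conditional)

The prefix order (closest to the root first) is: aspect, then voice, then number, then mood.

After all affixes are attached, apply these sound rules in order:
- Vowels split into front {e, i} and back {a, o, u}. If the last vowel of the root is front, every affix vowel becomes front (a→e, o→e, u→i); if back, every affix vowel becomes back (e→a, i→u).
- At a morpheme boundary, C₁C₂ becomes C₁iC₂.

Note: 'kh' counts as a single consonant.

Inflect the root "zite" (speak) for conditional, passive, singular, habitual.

ekhiyizezizite

Attach aspect habitual zi- → zizite.
Attach voice passive ze- → zezizite.
Attach number singular yu- → yuzezizite.
Attach mood conditional okh- → okhyuzezizite.
Apply vowel harmony: okhyuzezizite → ekhyizezizite.
Apply epenthesis: ekhyizezizite → ekhiyizezizite.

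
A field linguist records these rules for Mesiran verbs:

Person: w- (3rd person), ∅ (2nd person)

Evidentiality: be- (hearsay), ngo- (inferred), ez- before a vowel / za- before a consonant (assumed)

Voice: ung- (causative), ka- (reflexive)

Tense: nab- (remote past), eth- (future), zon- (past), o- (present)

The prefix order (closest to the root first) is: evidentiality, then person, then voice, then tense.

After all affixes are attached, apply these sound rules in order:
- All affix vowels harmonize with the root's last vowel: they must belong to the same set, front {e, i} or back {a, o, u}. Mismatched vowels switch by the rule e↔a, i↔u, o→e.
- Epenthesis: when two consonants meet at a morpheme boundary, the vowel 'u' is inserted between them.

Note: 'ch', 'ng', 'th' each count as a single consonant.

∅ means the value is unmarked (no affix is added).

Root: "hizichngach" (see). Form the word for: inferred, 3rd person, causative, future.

athunguwungohizichngach

Attach evidentiality inferred ngo- → ngohizichngach.
Attach person 3rd person w- → wngohizichngach.
Attach voice causative ung- → ungwngohizichngach.
Attach tense future eth- → ethungwngohizichngach.
Apply vowel harmony: ethungwngohizichngach → athungwngohizichngach.
Apply epenthesis: athungwngohizichngach → athunguwungohizichngach.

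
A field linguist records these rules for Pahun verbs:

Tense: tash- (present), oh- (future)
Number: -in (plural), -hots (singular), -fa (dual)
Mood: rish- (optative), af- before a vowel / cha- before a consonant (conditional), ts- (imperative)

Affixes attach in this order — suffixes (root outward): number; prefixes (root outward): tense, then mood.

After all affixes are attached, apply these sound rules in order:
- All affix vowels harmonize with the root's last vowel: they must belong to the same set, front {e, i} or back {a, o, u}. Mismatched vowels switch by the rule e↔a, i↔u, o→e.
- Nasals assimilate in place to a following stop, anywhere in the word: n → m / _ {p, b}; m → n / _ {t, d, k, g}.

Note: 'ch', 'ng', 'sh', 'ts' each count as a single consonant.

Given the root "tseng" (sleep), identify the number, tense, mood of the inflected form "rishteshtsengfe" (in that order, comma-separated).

Segment: rish-tash-tseng-fa.
number: -fa → dual.
tense: tash- → present.
mood: rish- → optative.

dual, present, optative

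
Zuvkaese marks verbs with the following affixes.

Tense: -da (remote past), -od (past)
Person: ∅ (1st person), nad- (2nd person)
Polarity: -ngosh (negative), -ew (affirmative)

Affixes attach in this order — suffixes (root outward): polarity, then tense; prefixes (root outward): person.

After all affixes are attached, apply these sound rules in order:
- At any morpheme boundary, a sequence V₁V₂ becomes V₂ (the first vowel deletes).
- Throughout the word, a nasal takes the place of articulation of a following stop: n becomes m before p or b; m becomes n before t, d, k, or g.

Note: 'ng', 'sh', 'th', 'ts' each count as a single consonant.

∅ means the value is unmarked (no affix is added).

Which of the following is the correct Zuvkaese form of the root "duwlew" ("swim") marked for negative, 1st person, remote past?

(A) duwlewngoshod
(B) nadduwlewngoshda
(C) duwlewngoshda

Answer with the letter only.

person = 1st person: zero marking, form stays duwlew.
Attach polarity negative -ngosh → duwlewngosh.
Attach tense remote past -da → duwlewngoshda.
Vowel deletion: no change.
Nasal assimilation: no change.
So the correct form is duwlewngoshda, option (C).
(A) duwlewngoshod is wrong: it uses past instead of remote past for tense.
(B) nadduwlewngoshda is wrong: it uses 2nd person instead of 1st person for person.

C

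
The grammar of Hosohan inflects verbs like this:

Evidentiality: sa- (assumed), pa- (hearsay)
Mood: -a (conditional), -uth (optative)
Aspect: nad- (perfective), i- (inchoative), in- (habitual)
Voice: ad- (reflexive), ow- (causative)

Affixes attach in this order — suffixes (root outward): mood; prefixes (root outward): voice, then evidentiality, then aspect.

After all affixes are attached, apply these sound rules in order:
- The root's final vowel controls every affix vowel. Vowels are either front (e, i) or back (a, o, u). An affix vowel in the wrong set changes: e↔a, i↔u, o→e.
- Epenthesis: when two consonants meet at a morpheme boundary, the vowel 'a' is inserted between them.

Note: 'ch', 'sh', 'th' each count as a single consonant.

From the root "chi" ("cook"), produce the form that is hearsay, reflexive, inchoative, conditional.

Attach mood conditional -a → chia.
Attach voice reflexive ad- → adchia.
Attach evidentiality hearsay pa- → paadchia.
Attach aspect inchoative i- → ipaadchia.
Apply vowel harmony: ipaadchia → ipeedchie.
Apply epenthesis: ipeedchie → ipeedachie.

ipeedachie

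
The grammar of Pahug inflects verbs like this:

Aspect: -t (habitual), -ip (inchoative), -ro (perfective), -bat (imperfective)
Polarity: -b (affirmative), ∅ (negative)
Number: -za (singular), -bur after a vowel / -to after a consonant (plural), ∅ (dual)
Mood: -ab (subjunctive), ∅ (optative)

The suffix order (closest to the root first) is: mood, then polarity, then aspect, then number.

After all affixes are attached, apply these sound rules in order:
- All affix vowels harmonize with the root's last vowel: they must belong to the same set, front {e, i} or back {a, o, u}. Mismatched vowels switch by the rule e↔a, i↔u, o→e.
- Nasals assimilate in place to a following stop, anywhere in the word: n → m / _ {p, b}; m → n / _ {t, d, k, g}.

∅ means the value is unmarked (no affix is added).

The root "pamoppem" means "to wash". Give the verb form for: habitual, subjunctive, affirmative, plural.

Attach mood subjunctive -ab → pamoppemab.
Attach polarity affirmative -b → pamoppemabb.
Attach aspect habitual -t → pamoppemabbt.
Attach number plural -to (after consonant 't') → pamoppemabbtto.
Apply vowel harmony: pamoppemabbtto → pamoppemebbtte.
Nasal assimilation: no change.

pamoppemebbtte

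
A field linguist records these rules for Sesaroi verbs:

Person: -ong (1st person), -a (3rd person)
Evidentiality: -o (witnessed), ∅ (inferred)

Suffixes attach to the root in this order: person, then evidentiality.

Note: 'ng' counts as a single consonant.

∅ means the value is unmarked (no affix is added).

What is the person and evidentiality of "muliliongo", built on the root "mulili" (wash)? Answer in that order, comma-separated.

1st person, witnessed

Segment: mulili-ong-o.
person: -ong → 1st person.
evidentiality: -o → witnessed.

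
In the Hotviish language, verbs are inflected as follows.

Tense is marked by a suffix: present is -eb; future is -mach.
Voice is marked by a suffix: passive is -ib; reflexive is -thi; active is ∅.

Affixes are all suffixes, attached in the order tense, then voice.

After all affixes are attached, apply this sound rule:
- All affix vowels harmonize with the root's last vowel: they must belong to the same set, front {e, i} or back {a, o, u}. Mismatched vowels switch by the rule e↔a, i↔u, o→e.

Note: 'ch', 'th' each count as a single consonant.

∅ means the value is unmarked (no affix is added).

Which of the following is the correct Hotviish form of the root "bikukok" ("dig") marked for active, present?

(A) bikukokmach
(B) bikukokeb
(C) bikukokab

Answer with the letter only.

C

Attach tense present -eb → bikukokeb.
voice = active: zero marking, form stays bikukokeb.
Apply vowel harmony: bikukokeb → bikukokab.
So the correct form is bikukokab, option (C).
(A) bikukokmach is wrong: it uses future instead of present for tense.
(B) bikukokeb is wrong: it fails to apply the sound rule(s).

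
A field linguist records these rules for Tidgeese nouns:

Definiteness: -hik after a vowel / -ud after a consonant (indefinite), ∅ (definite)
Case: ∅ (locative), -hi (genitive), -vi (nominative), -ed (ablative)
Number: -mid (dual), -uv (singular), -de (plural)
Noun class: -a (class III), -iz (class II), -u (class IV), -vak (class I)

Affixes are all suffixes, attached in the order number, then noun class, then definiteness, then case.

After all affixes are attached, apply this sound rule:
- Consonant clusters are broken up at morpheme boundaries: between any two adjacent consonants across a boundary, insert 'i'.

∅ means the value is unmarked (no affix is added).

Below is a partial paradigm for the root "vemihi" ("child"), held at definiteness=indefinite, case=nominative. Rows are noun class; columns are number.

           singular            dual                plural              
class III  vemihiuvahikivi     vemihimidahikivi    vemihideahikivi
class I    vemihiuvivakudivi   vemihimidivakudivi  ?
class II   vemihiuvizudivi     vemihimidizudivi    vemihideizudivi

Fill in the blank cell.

Attach number plural -de → vemihide.
Attach noun class class I -vak → vemihidevak.
Attach definiteness indefinite -ud (after consonant 'k') → vemihidevakud.
Attach case nominative -vi → vemihidevakudvi.
Apply epenthesis: vemihidevakudvi → vemihidevakudivi.

vemihidevakudivi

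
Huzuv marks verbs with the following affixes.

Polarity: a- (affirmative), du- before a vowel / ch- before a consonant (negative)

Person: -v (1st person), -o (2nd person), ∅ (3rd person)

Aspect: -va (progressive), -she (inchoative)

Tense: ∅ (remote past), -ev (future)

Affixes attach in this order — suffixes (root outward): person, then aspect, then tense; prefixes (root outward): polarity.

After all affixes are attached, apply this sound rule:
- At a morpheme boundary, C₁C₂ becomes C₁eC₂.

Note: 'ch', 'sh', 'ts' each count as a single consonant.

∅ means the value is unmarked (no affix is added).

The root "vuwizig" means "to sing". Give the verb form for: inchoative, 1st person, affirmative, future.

Attach person 1st person -v → vuwizigv.
Attach aspect inchoative -she → vuwizigvshe.
Attach polarity affirmative a- → avuwizigvshe.
Attach tense future -ev → avuwizigvsheev.
Apply epenthesis: avuwizigvsheev → avuwizigevesheev.

avuwizigevesheev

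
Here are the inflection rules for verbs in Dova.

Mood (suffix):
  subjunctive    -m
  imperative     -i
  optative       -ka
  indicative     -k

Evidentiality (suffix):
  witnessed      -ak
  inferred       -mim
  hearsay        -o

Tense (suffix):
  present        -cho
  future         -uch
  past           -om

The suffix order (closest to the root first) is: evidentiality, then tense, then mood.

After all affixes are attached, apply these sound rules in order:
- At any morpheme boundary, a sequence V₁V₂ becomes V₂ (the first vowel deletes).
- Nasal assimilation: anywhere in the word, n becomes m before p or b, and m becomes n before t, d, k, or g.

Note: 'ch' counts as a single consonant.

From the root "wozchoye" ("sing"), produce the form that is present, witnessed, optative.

Attach evidentiality witnessed -ak → wozchoyeak.
Attach tense present -cho → wozchoyeakcho.
Attach mood optative -ka → wozchoyeakchoka.
Apply vowel deletion: wozchoyeakchoka → wozchoyakchoka.
Nasal assimilation: no change.

wozchoyakchoka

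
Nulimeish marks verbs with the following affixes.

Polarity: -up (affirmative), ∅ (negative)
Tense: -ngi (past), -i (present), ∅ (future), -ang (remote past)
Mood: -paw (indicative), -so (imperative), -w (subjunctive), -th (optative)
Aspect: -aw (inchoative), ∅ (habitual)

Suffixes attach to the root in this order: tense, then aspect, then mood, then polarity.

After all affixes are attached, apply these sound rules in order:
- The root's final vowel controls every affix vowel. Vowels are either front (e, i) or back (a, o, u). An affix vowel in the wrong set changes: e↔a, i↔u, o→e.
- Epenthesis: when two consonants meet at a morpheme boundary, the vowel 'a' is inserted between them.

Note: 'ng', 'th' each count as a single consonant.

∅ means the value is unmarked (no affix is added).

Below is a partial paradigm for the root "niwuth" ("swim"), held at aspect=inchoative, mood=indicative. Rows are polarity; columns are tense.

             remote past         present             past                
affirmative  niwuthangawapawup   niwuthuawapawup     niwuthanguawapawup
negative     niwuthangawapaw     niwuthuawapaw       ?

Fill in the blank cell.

niwuthanguawapaw

Attach tense past -ngi → niwuthngi.
Attach aspect inchoative -aw → niwuthngiaw.
Attach mood indicative -paw → niwuthngiawpaw.
polarity = negative: zero marking, form stays niwuthngiawpaw.
Apply vowel harmony: niwuthngiawpaw → niwuthnguawpaw.
Apply epenthesis: niwuthnguawpaw → niwuthanguawapaw.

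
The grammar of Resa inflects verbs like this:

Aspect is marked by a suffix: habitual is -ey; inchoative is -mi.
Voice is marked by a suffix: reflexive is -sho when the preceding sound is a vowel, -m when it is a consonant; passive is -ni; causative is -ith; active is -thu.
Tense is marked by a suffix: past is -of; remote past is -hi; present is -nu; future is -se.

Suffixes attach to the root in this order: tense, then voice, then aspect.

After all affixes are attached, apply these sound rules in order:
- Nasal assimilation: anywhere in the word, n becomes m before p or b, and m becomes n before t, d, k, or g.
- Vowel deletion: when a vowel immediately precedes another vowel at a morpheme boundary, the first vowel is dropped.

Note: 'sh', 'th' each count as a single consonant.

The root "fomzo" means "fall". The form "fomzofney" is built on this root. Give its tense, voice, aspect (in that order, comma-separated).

Segment: fomzo-of-ni-ey.
tense: -of → past.
voice: -ni → passive.
aspect: -ey → habitual.

past, passive, habitual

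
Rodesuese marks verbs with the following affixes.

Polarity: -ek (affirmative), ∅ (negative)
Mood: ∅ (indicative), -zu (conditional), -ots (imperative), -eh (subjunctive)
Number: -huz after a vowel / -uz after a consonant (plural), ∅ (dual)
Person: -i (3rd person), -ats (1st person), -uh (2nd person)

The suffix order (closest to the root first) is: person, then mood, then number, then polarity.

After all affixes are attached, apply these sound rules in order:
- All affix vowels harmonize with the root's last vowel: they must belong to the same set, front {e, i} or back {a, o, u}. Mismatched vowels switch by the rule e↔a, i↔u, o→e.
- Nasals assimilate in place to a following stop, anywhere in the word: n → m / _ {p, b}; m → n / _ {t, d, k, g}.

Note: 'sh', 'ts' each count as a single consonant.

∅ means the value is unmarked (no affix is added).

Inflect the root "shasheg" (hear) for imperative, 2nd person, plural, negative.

Attach person 2nd person -uh → shasheguh.
Attach mood imperative -ots → shasheguhots.
Attach number plural -uz (after consonant 'ts') → shasheguhotsuz.
polarity = negative: zero marking, form stays shasheguhotsuz.
Apply vowel harmony: shasheguhotsuz → shashegihetsiz.
Nasal assimilation: no change.

shashegihetsiz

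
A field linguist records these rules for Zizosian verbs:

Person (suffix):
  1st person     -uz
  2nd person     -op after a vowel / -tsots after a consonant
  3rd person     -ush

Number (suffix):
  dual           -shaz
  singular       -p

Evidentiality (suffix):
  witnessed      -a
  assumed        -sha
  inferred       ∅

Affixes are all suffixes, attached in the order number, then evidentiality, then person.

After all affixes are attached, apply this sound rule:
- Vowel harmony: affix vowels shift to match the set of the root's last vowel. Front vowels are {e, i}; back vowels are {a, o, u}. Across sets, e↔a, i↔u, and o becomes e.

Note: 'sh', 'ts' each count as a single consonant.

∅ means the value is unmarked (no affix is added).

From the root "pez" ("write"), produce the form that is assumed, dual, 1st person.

Attach number dual -shaz → pezshaz.
Attach evidentiality assumed -sha → pezshazsha.
Attach person 1st person -uz → pezshazshauz.
Apply vowel harmony: pezshazshauz → pezshezsheiz.

pezshezsheiz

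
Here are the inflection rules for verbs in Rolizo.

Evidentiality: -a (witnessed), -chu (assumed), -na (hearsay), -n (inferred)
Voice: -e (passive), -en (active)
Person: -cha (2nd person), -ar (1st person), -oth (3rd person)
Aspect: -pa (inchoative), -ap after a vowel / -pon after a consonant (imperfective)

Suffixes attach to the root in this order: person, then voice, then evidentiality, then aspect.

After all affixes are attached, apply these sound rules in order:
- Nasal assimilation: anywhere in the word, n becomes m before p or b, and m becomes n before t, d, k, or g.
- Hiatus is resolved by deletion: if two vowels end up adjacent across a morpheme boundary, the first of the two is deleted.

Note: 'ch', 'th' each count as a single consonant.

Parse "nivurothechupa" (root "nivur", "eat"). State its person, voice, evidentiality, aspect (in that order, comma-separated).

3rd person, passive, assumed, inchoative

Segment: nivur-oth-e-chu-pa.
person: -oth → 3rd person.
voice: -e → passive.
evidentiality: -chu → assumed.
aspect: -pa → inchoative.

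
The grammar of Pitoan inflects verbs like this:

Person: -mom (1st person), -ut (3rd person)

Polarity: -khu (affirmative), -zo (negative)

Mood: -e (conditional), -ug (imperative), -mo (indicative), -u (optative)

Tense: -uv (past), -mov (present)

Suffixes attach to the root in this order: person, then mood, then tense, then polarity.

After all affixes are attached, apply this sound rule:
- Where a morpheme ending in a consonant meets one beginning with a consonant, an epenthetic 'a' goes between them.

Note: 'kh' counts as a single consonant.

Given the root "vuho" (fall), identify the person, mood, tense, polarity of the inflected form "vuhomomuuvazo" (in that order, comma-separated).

1st person, optative, past, negative

Segment: vuho-mom-u-uv-zo.
person: -mom → 1st person.
mood: -u → optative.
tense: -uv → past.
polarity: -zo → negative.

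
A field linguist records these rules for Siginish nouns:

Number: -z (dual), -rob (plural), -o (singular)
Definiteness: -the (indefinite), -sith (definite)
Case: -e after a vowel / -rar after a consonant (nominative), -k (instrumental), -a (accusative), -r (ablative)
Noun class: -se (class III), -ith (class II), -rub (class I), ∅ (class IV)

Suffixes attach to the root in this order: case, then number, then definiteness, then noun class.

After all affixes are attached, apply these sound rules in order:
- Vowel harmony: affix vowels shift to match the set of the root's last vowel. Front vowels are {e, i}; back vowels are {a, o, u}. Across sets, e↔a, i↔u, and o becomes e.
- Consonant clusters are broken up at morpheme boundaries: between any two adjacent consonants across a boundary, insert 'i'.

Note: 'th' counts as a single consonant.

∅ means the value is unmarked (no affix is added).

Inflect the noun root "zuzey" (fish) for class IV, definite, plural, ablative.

zuzeyirirebisith

Attach case ablative -r → zuzeyr.
Attach number plural -rob → zuzeyrrob.
Attach definiteness definite -sith → zuzeyrrobsith.
noun class = class IV: zero marking, form stays zuzeyrrobsith.
Apply vowel harmony: zuzeyrrobsith → zuzeyrrebsith.
Apply epenthesis: zuzeyrrebsith → zuzeyirirebisith.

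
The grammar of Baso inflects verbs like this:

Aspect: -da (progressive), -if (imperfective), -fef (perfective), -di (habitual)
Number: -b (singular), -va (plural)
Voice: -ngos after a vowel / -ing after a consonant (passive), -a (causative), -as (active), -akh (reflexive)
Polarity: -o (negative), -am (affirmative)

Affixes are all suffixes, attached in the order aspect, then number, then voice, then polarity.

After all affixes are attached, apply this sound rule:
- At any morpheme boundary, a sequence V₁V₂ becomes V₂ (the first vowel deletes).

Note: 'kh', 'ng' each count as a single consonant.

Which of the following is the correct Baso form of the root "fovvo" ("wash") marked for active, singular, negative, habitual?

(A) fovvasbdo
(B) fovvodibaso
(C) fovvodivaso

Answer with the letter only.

Attach aspect habitual -di → fovvodi.
Attach number singular -b → fovvodib.
Attach voice active -as → fovvodibas.
Attach polarity negative -o → fovvodibaso.
Vowel deletion: no change.
So the correct form is fovvodibaso, option (B).
(A) fovvasbdo is wrong: it has the affixes in the wrong order.
(C) fovvodivaso is wrong: it uses plural instead of singular for number.

B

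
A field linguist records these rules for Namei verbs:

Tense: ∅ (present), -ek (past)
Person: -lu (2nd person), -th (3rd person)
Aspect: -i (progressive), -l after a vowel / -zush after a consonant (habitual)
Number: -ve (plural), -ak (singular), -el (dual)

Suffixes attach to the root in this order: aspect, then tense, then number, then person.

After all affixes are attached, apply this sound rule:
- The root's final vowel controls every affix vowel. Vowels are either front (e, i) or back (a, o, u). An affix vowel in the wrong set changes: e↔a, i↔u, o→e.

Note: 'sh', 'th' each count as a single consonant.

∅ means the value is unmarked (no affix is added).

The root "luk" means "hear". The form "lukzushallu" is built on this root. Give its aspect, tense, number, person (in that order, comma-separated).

Segment: luk-zush-el-lu.
aspect: -l/zush → habitual.
tense: ∅ → present.
number: -el → dual.
person: -lu → 2nd person.

habitual, present, dual, 2nd person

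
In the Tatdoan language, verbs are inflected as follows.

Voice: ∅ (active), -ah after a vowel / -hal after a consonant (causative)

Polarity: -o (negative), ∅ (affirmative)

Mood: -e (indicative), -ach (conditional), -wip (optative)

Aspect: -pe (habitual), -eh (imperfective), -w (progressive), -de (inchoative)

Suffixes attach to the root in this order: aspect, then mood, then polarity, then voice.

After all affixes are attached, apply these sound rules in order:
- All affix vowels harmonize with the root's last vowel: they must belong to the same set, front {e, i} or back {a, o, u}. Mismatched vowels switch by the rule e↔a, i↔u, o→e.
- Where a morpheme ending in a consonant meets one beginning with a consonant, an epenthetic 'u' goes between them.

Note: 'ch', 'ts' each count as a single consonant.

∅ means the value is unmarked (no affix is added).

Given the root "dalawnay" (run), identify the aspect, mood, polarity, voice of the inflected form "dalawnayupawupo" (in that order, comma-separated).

habitual, optative, negative, active

Segment: dalawnay-pe-wip-o.
aspect: -pe → habitual.
mood: -wip → optative.
polarity: -o → negative.
voice: ∅ → active.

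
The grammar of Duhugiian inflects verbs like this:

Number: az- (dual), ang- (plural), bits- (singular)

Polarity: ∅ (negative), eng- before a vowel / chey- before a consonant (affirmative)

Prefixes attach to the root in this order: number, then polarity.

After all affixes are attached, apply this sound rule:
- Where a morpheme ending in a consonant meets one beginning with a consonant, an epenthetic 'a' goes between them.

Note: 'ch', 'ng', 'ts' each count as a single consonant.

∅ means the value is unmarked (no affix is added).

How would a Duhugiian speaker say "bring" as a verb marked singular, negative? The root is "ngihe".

Attach number singular bits- → bitsngihe.
polarity = negative: zero marking, form stays bitsngihe.
Apply epenthesis: bitsngihe → bitsangihe.

bitsangihe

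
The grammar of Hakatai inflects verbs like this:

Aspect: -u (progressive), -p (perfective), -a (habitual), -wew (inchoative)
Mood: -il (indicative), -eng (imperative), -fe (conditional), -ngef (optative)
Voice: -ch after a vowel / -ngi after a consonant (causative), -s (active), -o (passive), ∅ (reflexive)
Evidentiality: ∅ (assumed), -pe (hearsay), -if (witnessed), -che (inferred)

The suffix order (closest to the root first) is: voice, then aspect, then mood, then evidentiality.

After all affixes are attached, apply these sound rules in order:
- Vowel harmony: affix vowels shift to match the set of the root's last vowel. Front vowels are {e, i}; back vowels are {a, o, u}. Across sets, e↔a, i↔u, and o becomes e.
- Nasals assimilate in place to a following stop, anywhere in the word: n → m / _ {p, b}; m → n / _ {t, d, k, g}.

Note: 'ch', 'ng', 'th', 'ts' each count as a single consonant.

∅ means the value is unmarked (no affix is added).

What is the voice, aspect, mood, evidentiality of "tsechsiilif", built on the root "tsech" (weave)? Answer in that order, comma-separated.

Segment: tsech-s-u-il-if.
voice: -s → active.
aspect: -u → progressive.
mood: -il → indicative.
evidentiality: -if → witnessed.

active, progressive, indicative, witnessed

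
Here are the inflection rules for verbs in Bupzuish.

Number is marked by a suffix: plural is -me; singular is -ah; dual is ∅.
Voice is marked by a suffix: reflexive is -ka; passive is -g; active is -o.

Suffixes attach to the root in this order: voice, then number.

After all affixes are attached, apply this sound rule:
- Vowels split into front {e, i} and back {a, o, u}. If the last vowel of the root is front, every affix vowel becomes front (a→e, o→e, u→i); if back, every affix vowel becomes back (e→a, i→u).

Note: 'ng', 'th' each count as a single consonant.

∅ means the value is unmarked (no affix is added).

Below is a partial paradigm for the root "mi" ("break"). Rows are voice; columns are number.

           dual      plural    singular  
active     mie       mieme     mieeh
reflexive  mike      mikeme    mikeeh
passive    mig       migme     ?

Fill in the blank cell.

migeh

Attach voice passive -g → mig.
Attach number singular -ah → migah.
Apply vowel harmony: migah → migeh.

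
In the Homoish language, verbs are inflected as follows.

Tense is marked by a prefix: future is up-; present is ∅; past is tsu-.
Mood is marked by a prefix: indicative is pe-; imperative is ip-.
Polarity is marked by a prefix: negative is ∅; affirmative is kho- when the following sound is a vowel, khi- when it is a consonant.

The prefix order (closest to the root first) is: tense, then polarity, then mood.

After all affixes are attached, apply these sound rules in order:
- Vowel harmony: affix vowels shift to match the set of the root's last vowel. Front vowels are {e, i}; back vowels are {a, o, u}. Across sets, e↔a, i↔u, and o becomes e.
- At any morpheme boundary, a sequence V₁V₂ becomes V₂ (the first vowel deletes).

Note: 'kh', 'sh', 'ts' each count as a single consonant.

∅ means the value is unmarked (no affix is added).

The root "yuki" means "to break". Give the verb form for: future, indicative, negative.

Attach tense future up- → upyuki.
polarity = negative: zero marking, form stays upyuki.
Attach mood indicative pe- → peupyuki.
Apply vowel harmony: peupyuki → peipyuki.
Apply vowel deletion: peipyuki → pipyuki.

pipyuki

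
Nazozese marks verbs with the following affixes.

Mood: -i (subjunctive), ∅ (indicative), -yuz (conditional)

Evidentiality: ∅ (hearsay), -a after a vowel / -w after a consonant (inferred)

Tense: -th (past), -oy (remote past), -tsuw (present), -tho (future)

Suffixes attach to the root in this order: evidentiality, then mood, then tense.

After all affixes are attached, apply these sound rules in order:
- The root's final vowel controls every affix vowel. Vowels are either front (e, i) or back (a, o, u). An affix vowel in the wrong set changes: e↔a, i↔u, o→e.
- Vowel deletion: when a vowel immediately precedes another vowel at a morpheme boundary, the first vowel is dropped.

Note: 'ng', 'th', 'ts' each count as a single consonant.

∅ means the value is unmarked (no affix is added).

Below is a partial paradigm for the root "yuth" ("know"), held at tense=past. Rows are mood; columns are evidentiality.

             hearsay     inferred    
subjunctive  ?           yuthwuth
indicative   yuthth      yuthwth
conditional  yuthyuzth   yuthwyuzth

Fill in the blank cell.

evidentiality = hearsay: zero marking, form stays yuth.
Attach mood subjunctive -i → yuthi.
Attach tense past -th → yuthith.
Apply vowel harmony: yuthith → yuthuth.
Vowel deletion: no change.

yuthuth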